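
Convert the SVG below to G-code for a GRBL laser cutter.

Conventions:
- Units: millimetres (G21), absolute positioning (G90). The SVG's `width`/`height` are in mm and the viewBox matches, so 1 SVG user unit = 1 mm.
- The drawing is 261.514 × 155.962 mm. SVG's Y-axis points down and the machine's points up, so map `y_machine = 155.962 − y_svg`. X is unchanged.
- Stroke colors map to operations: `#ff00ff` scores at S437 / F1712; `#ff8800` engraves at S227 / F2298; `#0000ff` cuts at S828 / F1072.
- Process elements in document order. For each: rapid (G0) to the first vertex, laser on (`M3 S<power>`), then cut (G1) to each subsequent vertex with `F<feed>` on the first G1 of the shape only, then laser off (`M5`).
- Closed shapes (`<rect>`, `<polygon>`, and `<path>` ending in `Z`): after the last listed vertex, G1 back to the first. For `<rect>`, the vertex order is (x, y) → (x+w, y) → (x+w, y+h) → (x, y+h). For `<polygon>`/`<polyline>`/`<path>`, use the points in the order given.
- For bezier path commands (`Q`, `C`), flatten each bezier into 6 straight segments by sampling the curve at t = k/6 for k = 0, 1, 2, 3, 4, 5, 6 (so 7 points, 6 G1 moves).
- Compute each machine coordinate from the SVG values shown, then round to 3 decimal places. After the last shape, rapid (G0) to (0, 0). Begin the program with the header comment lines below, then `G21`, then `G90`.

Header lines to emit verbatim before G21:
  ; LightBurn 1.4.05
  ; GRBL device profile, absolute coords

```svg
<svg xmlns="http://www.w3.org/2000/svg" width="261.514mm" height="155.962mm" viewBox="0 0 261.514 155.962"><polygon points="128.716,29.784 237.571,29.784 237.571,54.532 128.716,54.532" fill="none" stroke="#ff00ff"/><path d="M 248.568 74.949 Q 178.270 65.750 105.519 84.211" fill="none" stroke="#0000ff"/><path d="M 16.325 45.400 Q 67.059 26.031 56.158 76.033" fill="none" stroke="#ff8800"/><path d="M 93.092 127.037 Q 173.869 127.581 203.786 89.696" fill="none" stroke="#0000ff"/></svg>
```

Since the viewBox matches the mm dimensions, user units are millimetres directly. The only transform is the Y-flip y_m = 155.962 − y_svg.

Shape 1 is a rectangle drawn with `<polygon>`. Its stroke #ff00ff means score at S437, F1712. After flipping Y the toolpath is (128.716,126.178) → (237.571,126.178) → (237.571,101.430) → (128.716,101.430) → (128.716,126.178), returning to the start.

Shape 2 is a quadratic bezier drawn with `<path>`. Its stroke #0000ff means cut at S828, F1072. After flipping Y the toolpath is (248.568,81.013) → (225.067,83.311) → (201.430,84.072) → (177.657,83.297) → (153.747,80.985) → (129.701,77.136) → (105.519,71.751).

Shape 3 is a quadratic bezier drawn with `<path>`. Its stroke #ff8800 means engrave at S227, F2298. After flipping Y the toolpath is (16.325,110.562) → (31.524,115.091) → (43.299,115.767) → (51.650,112.588) → (56.577,105.556) → (58.080,94.669) → (56.158,79.929).

Shape 4 is a quadratic bezier drawn with `<path>`. Its stroke #0000ff means cut at S828, F1072. After flipping Y the toolpath is (93.092,28.925) → (118.605,29.811) → (141.292,32.832) → (161.154,37.988) → (178.190,45.279) → (192.401,54.705) → (203.786,66.266).

; LightBurn 1.4.05
; GRBL device profile, absolute coords
G21
G90
G0 X128.716 Y126.178
M3 S437
G1 X237.571 Y126.178 F1712
G1 X237.571 Y101.430
G1 X128.716 Y101.430
G1 X128.716 Y126.178
M5
G0 X248.568 Y81.013
M3 S828
G1 X225.067 Y83.311 F1072
G1 X201.430 Y84.072
G1 X177.657 Y83.297
G1 X153.747 Y80.985
G1 X129.701 Y77.136
G1 X105.519 Y71.751
M5
G0 X16.325 Y110.562
M3 S227
G1 X31.524 Y115.091 F2298
G1 X43.299 Y115.767
G1 X51.650 Y112.588
G1 X56.577 Y105.556
G1 X58.080 Y94.669
G1 X56.158 Y79.929
M5
G0 X93.092 Y28.925
M3 S828
G1 X118.605 Y29.811 F1072
G1 X141.292 Y32.832
G1 X161.154 Y37.988
G1 X178.190 Y45.279
G1 X192.401 Y54.705
G1 X203.786 Y66.266
M5
G0 X0.000 Y0.000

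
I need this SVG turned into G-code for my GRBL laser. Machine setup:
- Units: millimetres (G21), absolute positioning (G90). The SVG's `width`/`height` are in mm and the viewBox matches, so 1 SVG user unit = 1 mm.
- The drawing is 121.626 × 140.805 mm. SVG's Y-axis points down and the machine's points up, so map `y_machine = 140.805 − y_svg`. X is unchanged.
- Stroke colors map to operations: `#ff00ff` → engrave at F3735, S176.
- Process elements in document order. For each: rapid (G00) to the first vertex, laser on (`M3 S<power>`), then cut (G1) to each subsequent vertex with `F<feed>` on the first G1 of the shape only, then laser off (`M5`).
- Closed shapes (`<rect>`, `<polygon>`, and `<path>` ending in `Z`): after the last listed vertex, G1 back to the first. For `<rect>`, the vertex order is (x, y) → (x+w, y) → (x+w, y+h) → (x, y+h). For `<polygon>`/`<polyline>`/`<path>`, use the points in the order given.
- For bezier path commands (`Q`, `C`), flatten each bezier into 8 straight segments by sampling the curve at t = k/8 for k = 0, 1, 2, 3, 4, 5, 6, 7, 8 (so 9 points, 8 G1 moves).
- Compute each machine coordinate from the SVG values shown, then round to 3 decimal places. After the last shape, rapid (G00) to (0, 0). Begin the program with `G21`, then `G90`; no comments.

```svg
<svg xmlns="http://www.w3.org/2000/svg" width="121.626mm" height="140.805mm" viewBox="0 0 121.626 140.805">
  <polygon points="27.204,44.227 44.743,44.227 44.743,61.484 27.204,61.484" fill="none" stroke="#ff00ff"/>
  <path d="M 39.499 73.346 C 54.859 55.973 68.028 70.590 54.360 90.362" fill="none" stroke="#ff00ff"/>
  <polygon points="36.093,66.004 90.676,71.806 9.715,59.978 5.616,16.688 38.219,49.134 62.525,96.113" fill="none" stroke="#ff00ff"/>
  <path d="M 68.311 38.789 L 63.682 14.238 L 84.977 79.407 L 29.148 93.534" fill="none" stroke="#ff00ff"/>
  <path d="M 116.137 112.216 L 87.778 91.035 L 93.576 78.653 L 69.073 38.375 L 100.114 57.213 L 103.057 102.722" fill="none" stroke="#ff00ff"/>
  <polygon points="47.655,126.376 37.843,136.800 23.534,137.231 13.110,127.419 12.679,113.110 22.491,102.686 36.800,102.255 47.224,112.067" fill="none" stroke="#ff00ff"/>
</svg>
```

G21
G90
G00 X27.204 Y96.578
M3 S176
G1 X44.743 Y96.578 F3735
G1 X44.743 Y79.321
G1 X27.204 Y79.321
G1 X27.204 Y96.578
M5
G00 X39.499 Y67.459
M3 S176
G1 X45.108 Y72.527 F3735
G1 X50.223 Y74.910
G1 X54.555 Y74.923
G1 X57.815 Y72.880
G1 X59.714 Y69.097
G1 X59.964 Y63.886
G1 X58.276 Y57.563
G1 X54.360 Y50.443
M5
G00 X36.093 Y74.801
M3 S176
G1 X90.676 Y68.999 F3735
G1 X9.715 Y80.827
G1 X5.616 Y124.117
G1 X38.219 Y91.671
G1 X62.525 Y44.692
G1 X36.093 Y74.801
M5
G00 X68.311 Y102.016
M3 S176
G1 X63.682 Y126.567 F3735
G1 X84.977 Y61.398
G1 X29.148 Y47.271
M5
G00 X116.137 Y28.589
M3 S176
G1 X87.778 Y49.770 F3735
G1 X93.576 Y62.152
G1 X69.073 Y102.430
G1 X100.114 Y83.592
G1 X103.057 Y38.083
M5
G00 X47.655 Y14.429
M3 S176
G1 X37.843 Y4.005 F3735
G1 X23.534 Y3.574
G1 X13.110 Y13.386
G1 X12.679 Y27.695
G1 X22.491 Y38.119
G1 X36.800 Y38.550
G1 X47.224 Y28.738
G1 X47.655 Y14.429
M5
G00 X0.000 Y0.000

1 u = 1 mm; y_m = 140.805 − y.

[1] `<polygon>` rectangle, #ff00ff→engrave S176 F3735: (27.204,96.578) → (44.743,96.578) → (44.743,79.321) → (27.204,79.321) → (27.204,96.578) (closed)

[2] `<path>` cubic bezier, #ff00ff→engrave S176 F3735: (39.499,67.459) → (45.108,72.527) → (50.223,74.910) → (54.555,74.923) → (57.815,72.880) → (59.714,69.097) → (59.964,63.886) → (58.276,57.563) → (54.360,50.443)

[3] `<polygon>` closed polygon, #ff00ff→engrave S176 F3735: (36.093,74.801) → (90.676,68.999) → (9.715,80.827) → (5.616,124.117) → (38.219,91.671) → (62.525,44.692) → (36.093,74.801) (closed)

[4] `<path>` open polyline, #ff00ff→engrave S176 F3735: (68.311,102.016) → (63.682,126.567) → (84.977,61.398) → (29.148,47.271)

[5] `<path>` open polyline, #ff00ff→engrave S176 F3735: (116.137,28.589) → (87.778,49.770) → (93.576,62.152) → (69.073,102.430) → (100.114,83.592) → (103.057,38.083)

[6] `<polygon>` regular polygon, #ff00ff→engrave S176 F3735: (47.655,14.429) → (37.843,4.005) → (23.534,3.574) → (13.110,13.386) → (12.679,27.695) → (22.491,38.119) → (36.800,38.550) → (47.224,28.738) → (47.655,14.429) (closed)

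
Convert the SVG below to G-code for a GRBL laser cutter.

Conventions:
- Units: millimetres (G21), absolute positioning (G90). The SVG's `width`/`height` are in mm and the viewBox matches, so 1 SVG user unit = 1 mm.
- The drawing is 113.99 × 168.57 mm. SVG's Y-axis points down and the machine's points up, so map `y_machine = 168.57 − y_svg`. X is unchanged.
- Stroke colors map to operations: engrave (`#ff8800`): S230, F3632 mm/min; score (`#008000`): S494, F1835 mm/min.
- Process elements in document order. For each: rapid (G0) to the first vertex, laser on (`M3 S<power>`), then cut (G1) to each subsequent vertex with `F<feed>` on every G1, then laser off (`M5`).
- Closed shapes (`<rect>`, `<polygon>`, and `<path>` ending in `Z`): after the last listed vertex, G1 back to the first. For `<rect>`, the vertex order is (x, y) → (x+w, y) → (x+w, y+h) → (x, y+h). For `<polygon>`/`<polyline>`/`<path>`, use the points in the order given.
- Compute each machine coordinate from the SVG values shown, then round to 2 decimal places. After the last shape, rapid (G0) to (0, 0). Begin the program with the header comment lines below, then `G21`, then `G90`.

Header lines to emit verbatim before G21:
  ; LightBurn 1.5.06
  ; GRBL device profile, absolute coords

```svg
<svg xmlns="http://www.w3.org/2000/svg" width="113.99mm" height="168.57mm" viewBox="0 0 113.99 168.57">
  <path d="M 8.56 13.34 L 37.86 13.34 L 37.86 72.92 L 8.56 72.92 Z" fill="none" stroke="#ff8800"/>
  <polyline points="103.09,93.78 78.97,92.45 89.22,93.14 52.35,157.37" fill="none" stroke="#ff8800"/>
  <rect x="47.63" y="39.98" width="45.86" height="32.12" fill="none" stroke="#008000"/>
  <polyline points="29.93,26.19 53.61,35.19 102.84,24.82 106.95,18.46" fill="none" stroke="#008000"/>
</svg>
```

1 u = 1 mm; y_m = 168.57 − y.

[1] `<path>` rectangle, #ff8800→engrave S230 F3632: (8.56,155.23) → (37.86,155.23) → (37.86,95.65) → (8.56,95.65) → (8.56,155.23) (closed)

[2] `<polyline>` open polyline, #ff8800→engrave S230 F3632: (103.09,74.79) → (78.97,76.12) → (89.22,75.43) → (52.35,11.20)

[3] `<rect>` rectangle, #008000→score S494 F1835: (47.63,128.59) → (93.49,128.59) → (93.49,96.47) → (47.63,96.47) → (47.63,128.59) (closed)

[4] `<polyline>` open polyline, #008000→score S494 F1835: (29.93,142.38) → (53.61,133.38) → (102.84,143.75) → (106.95,150.11)

; LightBurn 1.5.06
; GRBL device profile, absolute coords
G21
G90
G0 X8.56 Y155.23
M3 S230
G1 X37.86 Y155.23 F3632
G1 X37.86 Y95.65 F3632
G1 X8.56 Y95.65 F3632
G1 X8.56 Y155.23 F3632
M5
G0 X103.09 Y74.79
M3 S230
G1 X78.97 Y76.12 F3632
G1 X89.22 Y75.43 F3632
G1 X52.35 Y11.20 F3632
M5
G0 X47.63 Y128.59
M3 S494
G1 X93.49 Y128.59 F1835
G1 X93.49 Y96.47 F1835
G1 X47.63 Y96.47 F1835
G1 X47.63 Y128.59 F1835
M5
G0 X29.93 Y142.38
M3 S494
G1 X53.61 Y133.38 F1835
G1 X102.84 Y143.75 F1835
G1 X106.95 Y150.11 F1835
M5
G0 X0.00 Y0.00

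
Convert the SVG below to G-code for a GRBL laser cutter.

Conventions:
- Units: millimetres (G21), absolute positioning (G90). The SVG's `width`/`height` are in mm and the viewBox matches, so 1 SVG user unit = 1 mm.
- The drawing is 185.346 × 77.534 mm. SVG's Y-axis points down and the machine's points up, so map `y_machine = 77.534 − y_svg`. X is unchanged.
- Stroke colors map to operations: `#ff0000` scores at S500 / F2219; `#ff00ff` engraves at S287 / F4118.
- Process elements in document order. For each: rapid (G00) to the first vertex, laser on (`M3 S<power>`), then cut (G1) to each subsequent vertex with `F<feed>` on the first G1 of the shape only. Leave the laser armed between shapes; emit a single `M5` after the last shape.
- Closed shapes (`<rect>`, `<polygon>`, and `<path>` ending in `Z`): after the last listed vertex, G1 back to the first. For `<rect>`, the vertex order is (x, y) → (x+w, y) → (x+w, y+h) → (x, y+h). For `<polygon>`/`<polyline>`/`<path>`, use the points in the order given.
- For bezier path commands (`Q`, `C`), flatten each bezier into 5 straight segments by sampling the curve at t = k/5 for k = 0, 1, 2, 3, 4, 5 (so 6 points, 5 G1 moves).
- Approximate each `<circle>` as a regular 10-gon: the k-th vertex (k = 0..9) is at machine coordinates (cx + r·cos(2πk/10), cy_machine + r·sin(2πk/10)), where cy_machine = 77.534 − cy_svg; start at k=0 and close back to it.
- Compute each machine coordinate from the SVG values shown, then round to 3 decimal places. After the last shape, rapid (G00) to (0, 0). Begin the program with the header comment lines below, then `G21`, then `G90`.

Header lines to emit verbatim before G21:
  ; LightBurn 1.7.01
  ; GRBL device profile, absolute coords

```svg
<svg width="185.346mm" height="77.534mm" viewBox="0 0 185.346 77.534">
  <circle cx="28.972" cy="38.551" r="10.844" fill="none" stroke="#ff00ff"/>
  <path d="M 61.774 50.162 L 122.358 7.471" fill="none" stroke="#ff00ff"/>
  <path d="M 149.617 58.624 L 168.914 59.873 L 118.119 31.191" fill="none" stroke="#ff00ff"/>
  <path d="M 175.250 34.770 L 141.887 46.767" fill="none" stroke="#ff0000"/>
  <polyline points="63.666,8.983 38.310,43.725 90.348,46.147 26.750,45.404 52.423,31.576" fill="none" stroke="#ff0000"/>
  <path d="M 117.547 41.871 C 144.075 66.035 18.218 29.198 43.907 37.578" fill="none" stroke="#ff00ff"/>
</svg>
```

; LightBurn 1.7.01
; GRBL device profile, absolute coords
G21
G90
G00 X39.816 Y38.983
M3 S287
G1 X37.745 Y45.357 F4118
G1 X32.323 Y49.296
G1 X25.621 Y49.296
G1 X20.199 Y45.357
G1 X18.128 Y38.983
G1 X20.199 Y32.609
G1 X25.621 Y28.670
G1 X32.323 Y28.670
G1 X37.745 Y32.609
G1 X39.816 Y38.983
G00 X61.774 Y27.372
M3 S287
G1 X122.358 Y70.063 F4118
G00 X149.617 Y18.910
M3 S287
G1 X168.914 Y17.661 F4118
G1 X118.119 Y46.343
G00 X175.250 Y42.764
M3 S500
G1 X141.887 Y30.767 F2219
G00 X63.666 Y68.551
M3 S500
G1 X38.310 Y33.809 F2219
G1 X90.348 Y31.387
G1 X26.750 Y32.130
G1 X52.423 Y45.958
G00 X117.547 Y35.663
M3 S287
G1 X117.609 Y27.635 F4118
G1 X95.687 Y29.149
G1 X66.371 Y35.106
G1 X44.248 Y40.408
G1 X43.907 Y39.956
M5
G00 X0.000 Y0.000

viewBox `0 0 185.346 77.534` with mm width/height → 1 unit = 1 mm. Flip: y_m = 77.534 − y_svg.

**Shape 1** — `<circle>` circle, stroke `#ff00ff` → engrave (S287, F4118). Machine vertices: (39.816,38.983) → (37.745,45.357) → (32.323,49.296) → (25.621,49.296) → (20.199,45.357) → (18.128,38.983) → (20.199,32.609) → (25.621,28.670) → (32.323,28.670) → (37.745,32.609) → (39.816,38.983). Closed: final G1 returns to the first vertex.

**Shape 2** — `<path>` line segment, stroke `#ff00ff` → engrave (S287, F4118). Machine vertices: (61.774,27.372) → (122.358,70.063). Open path.

**Shape 3** — `<path>` open polyline, stroke `#ff00ff` → engrave (S287, F4118). Machine vertices: (149.617,18.910) → (168.914,17.661) → (118.119,46.343). Open path.

**Shape 4** — `<path>` line segment, stroke `#ff0000` → score (S500, F2219). Machine vertices: (175.250,42.764) → (141.887,30.767). Open path.

**Shape 5** — `<polyline>` open polyline, stroke `#ff0000` → score (S500, F2219). Machine vertices: (63.666,68.551) → (38.310,33.809) → (90.348,31.387) → (26.750,32.130) → (52.423,45.958). Open path.

**Shape 6** — `<path>` cubic bezier, stroke `#ff00ff` → engrave (S287, F4118). Control points (SVG): P0=(117.547,41.871), P1=(144.075,66.035), P2=(18.218,29.198), P3=(43.907,37.578); sampled at t=k/5. Machine vertices: (117.547,35.663) → (117.609,27.635) → (95.687,29.149) → (66.371,35.106) → (44.248,40.408) → (43.907,39.956). Open path.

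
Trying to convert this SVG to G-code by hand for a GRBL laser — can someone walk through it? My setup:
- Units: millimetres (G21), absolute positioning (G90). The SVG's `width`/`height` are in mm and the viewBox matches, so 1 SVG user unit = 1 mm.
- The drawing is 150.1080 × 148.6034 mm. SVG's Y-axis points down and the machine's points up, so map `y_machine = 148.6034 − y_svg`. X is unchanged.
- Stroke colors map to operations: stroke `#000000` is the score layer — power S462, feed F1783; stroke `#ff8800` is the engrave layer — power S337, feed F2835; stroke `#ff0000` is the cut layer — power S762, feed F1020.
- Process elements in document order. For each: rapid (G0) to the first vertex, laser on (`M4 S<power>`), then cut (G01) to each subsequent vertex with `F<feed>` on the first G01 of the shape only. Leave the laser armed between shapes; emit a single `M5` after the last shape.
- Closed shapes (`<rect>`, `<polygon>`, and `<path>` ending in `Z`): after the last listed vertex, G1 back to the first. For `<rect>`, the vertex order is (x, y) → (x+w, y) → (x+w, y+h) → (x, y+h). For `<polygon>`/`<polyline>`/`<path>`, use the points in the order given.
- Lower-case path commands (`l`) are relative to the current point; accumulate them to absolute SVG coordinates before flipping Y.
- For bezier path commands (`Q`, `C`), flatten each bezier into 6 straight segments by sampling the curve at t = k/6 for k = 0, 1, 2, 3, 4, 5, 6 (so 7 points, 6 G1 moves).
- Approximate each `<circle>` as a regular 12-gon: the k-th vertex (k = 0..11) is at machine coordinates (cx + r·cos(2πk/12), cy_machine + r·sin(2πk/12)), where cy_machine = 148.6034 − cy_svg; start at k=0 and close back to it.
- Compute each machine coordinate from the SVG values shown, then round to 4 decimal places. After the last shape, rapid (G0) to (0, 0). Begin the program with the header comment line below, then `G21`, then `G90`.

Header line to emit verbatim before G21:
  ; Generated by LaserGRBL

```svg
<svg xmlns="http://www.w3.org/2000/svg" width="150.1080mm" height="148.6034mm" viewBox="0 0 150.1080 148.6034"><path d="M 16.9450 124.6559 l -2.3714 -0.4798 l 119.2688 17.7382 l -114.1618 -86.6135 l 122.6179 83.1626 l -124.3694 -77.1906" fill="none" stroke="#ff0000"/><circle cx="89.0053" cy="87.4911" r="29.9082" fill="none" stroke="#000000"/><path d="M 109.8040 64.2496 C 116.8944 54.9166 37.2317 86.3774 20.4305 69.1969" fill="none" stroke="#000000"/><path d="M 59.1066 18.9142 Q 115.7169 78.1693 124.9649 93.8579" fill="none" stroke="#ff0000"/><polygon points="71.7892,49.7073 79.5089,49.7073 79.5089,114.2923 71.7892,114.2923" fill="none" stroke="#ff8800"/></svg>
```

; Generated by LaserGRBL
G21
G90
G0 X16.9450 Y23.9475
M4 S762
G01 X14.5736 Y24.4273 F1020
G01 X133.8424 Y6.6891
G01 X19.6806 Y93.3026
G01 X142.2985 Y10.1400
G01 X17.9291 Y87.3306
G0 X118.9135 Y61.1123
M4 S462
G01 X114.9066 Y76.0664 F1783
G01 X103.9594 Y87.0136
G01 X89.0053 Y91.0205
G01 X74.0512 Y87.0136
G01 X63.1040 Y76.0664
G01 X59.0971 Y61.1123
G01 X63.1040 Y46.1582
G01 X74.0512 Y35.2110
G01 X89.0053 Y31.2041
G01 X103.9594 Y35.2110
G01 X114.9066 Y46.1582
G01 X118.9135 Y61.1123
G0 X109.8040 Y84.3538
M4 S462
G01 X106.8124 Y86.0349 F1783
G01 X93.5180 Y83.4013
G01 X74.0766 Y78.9373
G01 X52.6443 Y75.1274
G01 X33.3769 Y74.4556
G01 X20.4305 Y79.4065
G0 X59.1066 Y129.6892
M4 S762
G01 X76.6611 Y111.1477 F1020
G01 X91.5843 Y95.0265
G01 X103.8763 Y81.3257
G01 X113.5371 Y70.0453
G01 X120.5666 Y61.1852
G01 X124.9649 Y54.7455
G0 X71.7892 Y98.8961
M4 S337
G01 X79.5089 Y98.8961 F2835
G01 X79.5089 Y34.3111
G01 X71.7892 Y34.3111
G01 X71.7892 Y98.8961
M5
G0 X0.0000 Y0.0000

Since the viewBox matches the mm dimensions, user units are millimetres directly. The only transform is the Y-flip y_m = 148.6034 − y_svg.

Shape 1 is a open polyline drawn with `<path>`. Its stroke #ff0000 means cut at S762, F1020. After flipping Y the toolpath is (16.9450,23.9475) → (14.5736,24.4273) → (133.8424,6.6891) → (19.6806,93.3026) → (142.2985,10.1400) → (17.9291,87.3306).

Shape 2 is a circle drawn with `<circle>`. Its stroke #000000 means score at S462, F1783. After flipping Y the toolpath is (118.9135,61.1123) → (114.9066,76.0664) → (103.9594,87.0136) → (89.0053,91.0205) → (74.0512,87.0136) → (63.1040,76.0664) → (59.0971,61.1123) → (63.1040,46.1582) → (74.0512,35.2110) → (89.0053,31.2041) → (103.9594,35.2110) → (114.9066,46.1582) → (118.9135,61.1123), returning to the start.

Shape 3 is a cubic bezier drawn with `<path>`. Its stroke #000000 means score at S462, F1783. After flipping Y the toolpath is (109.8040,84.3538) → (106.8124,86.0349) → (93.5180,83.4013) → (74.0766,78.9373) → (52.6443,75.1274) → (33.3769,74.4556) → (20.4305,79.4065).

Shape 4 is a quadratic bezier drawn with `<path>`. Its stroke #ff0000 means cut at S762, F1020. After flipping Y the toolpath is (59.1066,129.6892) → (76.6611,111.1477) → (91.5843,95.0265) → (103.8763,81.3257) → (113.5371,70.0453) → (120.5666,61.1852) → (124.9649,54.7455).

Shape 5 is a rectangle drawn with `<polygon>`. Its stroke #ff8800 means engrave at S337, F2835. After flipping Y the toolpath is (71.7892,98.8961) → (79.5089,98.8961) → (79.5089,34.3111) → (71.7892,34.3111) → (71.7892,98.8961), returning to the start.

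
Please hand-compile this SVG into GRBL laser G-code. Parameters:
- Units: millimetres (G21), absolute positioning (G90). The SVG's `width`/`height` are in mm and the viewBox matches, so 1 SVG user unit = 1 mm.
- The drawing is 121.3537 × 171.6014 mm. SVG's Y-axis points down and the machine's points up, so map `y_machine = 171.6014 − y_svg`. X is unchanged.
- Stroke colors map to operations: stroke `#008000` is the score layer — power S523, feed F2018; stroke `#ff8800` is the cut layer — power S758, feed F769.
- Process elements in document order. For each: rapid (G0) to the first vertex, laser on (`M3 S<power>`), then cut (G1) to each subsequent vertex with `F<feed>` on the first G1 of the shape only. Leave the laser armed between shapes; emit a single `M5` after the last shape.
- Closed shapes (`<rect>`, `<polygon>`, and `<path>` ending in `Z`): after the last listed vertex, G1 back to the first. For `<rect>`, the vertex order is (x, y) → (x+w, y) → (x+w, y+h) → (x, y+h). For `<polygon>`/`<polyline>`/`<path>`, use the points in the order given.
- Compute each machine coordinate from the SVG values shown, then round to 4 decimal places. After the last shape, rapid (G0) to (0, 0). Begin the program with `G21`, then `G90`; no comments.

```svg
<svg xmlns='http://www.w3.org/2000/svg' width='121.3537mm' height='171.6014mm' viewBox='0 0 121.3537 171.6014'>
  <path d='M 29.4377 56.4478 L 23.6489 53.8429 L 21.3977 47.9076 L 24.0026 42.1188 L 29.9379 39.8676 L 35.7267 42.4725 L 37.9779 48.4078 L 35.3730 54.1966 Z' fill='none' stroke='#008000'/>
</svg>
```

G21
G90
G0 X29.4377 Y115.1536
M3 S523
G1 X23.6489 Y117.7585 F2018
G1 X21.3977 Y123.6938
G1 X24.0026 Y129.4826
G1 X29.9379 Y131.7338
G1 X35.7267 Y129.1289
G1 X37.9779 Y123.1936
G1 X35.3730 Y117.4048
G1 X29.4377 Y115.1536
M5
G0 X0.0000 Y0.0000

viewBox `0 0 121.3537 171.6014` with mm width/height → 1 unit = 1 mm. Flip: y_m = 171.6014 − y_svg.

**Shape 1** — `<path>` regular polygon, stroke `#008000` → score (S523, F2018). Machine vertices: (29.4377,115.1536) → (23.6489,117.7585) → (21.3977,123.6938) → (24.0026,129.4826) → (29.9379,131.7338) → (35.7267,129.1289) → (37.9779,123.1936) → (35.3730,117.4048) → (29.4377,115.1536). Closed: final G1 returns to the first vertex.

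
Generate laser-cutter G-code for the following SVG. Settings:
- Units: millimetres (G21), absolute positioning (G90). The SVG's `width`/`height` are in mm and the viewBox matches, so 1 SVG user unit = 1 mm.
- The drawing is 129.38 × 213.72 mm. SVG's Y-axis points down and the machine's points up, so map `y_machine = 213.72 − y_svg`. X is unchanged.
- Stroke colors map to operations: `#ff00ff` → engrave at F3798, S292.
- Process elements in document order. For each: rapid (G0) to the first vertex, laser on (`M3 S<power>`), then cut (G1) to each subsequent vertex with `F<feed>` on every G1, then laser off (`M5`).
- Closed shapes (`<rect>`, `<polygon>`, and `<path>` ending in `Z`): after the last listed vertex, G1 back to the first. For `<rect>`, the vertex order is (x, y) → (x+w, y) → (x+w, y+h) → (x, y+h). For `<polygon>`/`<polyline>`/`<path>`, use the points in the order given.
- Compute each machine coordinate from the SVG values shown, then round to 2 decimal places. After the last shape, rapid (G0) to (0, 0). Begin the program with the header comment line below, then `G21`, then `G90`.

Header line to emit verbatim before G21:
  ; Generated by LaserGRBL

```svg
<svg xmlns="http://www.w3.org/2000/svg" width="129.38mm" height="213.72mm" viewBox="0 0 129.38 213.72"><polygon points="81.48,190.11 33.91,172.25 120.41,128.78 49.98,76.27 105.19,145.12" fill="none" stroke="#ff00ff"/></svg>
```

1 u = 1 mm; y_m = 213.72 − y.

[1] `<polygon>` closed polygon, #ff00ff→engrave S292 F3798: (81.48,23.61) → (33.91,41.47) → (120.41,84.94) → (49.98,137.45) → (105.19,68.60) → (81.48,23.61) (closed)

; Generated by LaserGRBL
G21
G90
G0 X81.48 Y23.61
M3 S292
G1 X33.91 Y41.47 F3798
G1 X120.41 Y84.94 F3798
G1 X49.98 Y137.45 F3798
G1 X105.19 Y68.60 F3798
G1 X81.48 Y23.61 F3798
M5
G0 X0.00 Y0.00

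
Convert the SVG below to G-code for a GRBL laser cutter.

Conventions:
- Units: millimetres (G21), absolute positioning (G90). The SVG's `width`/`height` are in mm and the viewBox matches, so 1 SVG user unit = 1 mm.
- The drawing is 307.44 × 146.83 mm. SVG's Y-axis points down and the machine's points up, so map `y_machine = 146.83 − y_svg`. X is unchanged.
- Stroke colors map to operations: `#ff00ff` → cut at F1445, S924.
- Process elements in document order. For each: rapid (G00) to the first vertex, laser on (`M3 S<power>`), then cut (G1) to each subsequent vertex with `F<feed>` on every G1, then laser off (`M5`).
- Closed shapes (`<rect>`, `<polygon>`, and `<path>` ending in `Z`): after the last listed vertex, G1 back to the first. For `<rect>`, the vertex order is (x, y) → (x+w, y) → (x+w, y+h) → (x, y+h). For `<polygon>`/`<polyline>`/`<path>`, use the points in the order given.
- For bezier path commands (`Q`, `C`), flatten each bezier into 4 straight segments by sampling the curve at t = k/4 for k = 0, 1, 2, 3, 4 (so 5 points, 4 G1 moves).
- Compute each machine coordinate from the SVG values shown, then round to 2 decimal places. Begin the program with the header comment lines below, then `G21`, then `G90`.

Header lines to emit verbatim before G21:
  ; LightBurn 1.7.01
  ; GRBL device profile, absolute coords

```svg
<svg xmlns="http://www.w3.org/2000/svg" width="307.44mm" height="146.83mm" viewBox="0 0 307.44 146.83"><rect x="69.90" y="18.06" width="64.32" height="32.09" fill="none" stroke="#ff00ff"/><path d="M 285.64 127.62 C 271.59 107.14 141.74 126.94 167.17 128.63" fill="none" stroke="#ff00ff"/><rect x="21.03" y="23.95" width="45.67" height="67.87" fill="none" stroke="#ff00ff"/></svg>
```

viewBox `0 0 307.44 146.83` with mm width/height → 1 unit = 1 mm. Flip: y_m = 146.83 − y_svg.

**Shape 1** — `<rect>` rectangle, stroke `#ff00ff` → cut (S924, F1445). Machine vertices: (69.90,128.77) → (134.22,128.77) → (134.22,96.68) → (69.90,96.68) → (69.90,128.77). Closed: final G1 returns to the first vertex.

**Shape 2** — `<path>` cubic bezier, stroke `#ff00ff` → cut (S924, F1445). Control points (SVG): P0=(285.64,127.62), P1=(271.59,107.14), P2=(141.74,126.94), P3=(167.17,128.63); sampled at t=k/4. Machine vertices: (285.64,19.21) → (257.63,27.93) → (211.60,27.02) → (172.98,21.95) → (167.17,18.20). Open path.

**Shape 3** — `<rect>` rectangle, stroke `#ff00ff` → cut (S924, F1445). Machine vertices: (21.03,122.88) → (66.70,122.88) → (66.70,55.01) → (21.03,55.01) → (21.03,122.88). Closed: final G1 returns to the first vertex.

; LightBurn 1.7.01
; GRBL device profile, absolute coords
G21
G90
G00 X69.90 Y128.77
M3 S924
G1 X134.22 Y128.77 F1445
G1 X134.22 Y96.68 F1445
G1 X69.90 Y96.68 F1445
G1 X69.90 Y128.77 F1445
M5
G00 X285.64 Y19.21
M3 S924
G1 X257.63 Y27.93 F1445
G1 X211.60 Y27.02 F1445
G1 X172.98 Y21.95 F1445
G1 X167.17 Y18.20 F1445
M5
G00 X21.03 Y122.88
M3 S924
G1 X66.70 Y122.88 F1445
G1 X66.70 Y55.01 F1445
G1 X21.03 Y55.01 F1445
G1 X21.03 Y122.88 F1445
M5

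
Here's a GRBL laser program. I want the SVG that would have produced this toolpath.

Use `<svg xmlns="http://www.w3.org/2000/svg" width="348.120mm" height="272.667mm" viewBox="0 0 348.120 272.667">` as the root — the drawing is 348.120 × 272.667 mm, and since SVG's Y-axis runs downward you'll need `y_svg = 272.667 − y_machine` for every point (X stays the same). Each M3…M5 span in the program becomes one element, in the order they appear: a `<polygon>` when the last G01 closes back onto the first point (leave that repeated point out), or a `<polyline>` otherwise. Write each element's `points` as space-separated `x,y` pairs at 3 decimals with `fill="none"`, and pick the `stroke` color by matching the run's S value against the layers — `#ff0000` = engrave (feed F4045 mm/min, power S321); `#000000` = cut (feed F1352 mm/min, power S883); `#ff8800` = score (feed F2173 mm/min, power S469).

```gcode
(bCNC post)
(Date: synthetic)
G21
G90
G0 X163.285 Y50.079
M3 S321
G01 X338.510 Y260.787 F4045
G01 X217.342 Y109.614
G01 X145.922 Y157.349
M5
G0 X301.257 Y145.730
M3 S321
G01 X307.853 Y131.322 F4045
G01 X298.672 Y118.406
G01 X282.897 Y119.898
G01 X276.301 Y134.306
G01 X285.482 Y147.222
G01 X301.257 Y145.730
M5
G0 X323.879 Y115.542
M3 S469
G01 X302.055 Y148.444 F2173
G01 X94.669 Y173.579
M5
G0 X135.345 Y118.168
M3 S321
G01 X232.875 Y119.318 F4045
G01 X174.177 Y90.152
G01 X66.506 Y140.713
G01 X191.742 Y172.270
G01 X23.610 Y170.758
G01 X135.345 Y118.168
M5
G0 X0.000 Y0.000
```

y_svg = 272.667 − y_m.

[1] S321→`#ff0000` (engrave); open run; points: 163.285,222.588 338.510,11.880 217.342,163.053 145.922,115.318

[2] S321→`#ff0000` (engrave); closed run; points: 301.257,126.937 307.853,141.345 298.672,154.261 282.897,152.769 276.301,138.361 285.482,125.445

[3] S469→`#ff8800` (score); open run; points: 323.879,157.125 302.055,124.223 94.669,99.088

[4] S321→`#ff0000` (engrave); closed run; points: 135.345,154.499 232.875,153.349 174.177,182.515 66.506,131.954 191.742,100.397 23.610,101.909

<svg xmlns="http://www.w3.org/2000/svg" width="348.120mm" height="272.667mm" viewBox="0 0 348.120 272.667">
  <polyline points="163.285,222.588 338.510,11.880 217.342,163.053 145.922,115.318" fill="none" stroke="#ff0000"/>
  <polygon points="301.257,126.937 307.853,141.345 298.672,154.261 282.897,152.769 276.301,138.361 285.482,125.445" fill="none" stroke="#ff0000"/>
  <polyline points="323.879,157.125 302.055,124.223 94.669,99.088" fill="none" stroke="#ff8800"/>
  <polygon points="135.345,154.499 232.875,153.349 174.177,182.515 66.506,131.954 191.742,100.397 23.610,101.909" fill="none" stroke="#ff0000"/>
</svg>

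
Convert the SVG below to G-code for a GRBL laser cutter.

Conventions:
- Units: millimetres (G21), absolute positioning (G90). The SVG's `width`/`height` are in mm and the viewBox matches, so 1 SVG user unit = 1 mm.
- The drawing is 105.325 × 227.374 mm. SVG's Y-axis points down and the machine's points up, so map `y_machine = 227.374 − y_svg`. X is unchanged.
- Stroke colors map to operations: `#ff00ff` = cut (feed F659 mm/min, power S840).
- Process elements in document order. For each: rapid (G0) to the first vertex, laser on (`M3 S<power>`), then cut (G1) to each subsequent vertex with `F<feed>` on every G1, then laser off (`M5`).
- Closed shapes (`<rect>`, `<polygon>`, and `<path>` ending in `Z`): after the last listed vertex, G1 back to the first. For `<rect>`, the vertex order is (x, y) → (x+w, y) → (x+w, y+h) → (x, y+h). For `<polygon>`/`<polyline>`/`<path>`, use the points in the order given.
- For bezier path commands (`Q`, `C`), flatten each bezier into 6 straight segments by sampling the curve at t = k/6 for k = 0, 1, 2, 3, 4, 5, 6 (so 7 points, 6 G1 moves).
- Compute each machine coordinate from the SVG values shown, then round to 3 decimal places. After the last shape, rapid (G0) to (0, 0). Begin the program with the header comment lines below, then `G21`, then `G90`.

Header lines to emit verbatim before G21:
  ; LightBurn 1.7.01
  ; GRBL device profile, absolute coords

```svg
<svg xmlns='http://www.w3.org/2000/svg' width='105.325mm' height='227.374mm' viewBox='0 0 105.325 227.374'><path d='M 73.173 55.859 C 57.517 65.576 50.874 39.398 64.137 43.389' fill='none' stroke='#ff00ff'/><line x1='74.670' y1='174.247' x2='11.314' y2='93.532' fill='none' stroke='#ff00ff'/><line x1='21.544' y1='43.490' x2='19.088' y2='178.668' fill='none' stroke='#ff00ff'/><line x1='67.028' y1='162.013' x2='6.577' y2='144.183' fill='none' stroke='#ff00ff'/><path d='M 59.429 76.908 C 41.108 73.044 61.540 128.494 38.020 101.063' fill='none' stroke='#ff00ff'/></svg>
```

; LightBurn 1.7.01
; GRBL device profile, absolute coords
G21
G90
G0 X73.173 Y171.515
M3 S840
G1 X66.147 Y169.342 F659
G1 X60.925 Y171.316 F659
G1 X57.810 Y175.603 F659
G1 X57.106 Y180.366 F659
G1 X59.114 Y183.772 F659
G1 X64.137 Y183.985 F659
M5
G0 X74.670 Y53.127
M3 S840
G1 X11.314 Y133.842 F659
M5
G0 X21.544 Y183.884
M3 S840
G1 X19.088 Y48.706 F659
M5
G0 X67.028 Y65.361
M3 S840
G1 X6.577 Y83.191 F659
M5
G0 X59.429 Y150.466
M3 S840
G1 X53.115 Y148.113 F659
G1 X50.963 Y139.825 F659
G1 X50.674 Y129.551 F659
G1 X49.952 Y121.241 F659
G1 X46.500 Y118.844 F659
G1 X38.020 Y126.311 F659
M5
G0 X0.000 Y0.000

Since the viewBox matches the mm dimensions, user units are millimetres directly. The only transform is the Y-flip y_m = 227.374 − y_svg.

Shape 1 is a cubic bezier drawn with `<path>`. Its stroke #ff00ff means cut at S840, F659. After flipping Y the toolpath is (73.173,171.515) → (66.147,169.342) → (60.925,171.316) → (57.810,175.603) → (57.106,180.366) → (59.114,183.772) → (64.137,183.985).

Shape 2 is a line segment drawn with `<line>`. Its stroke #ff00ff means cut at S840, F659. After flipping Y the toolpath is (74.670,53.127) → (11.314,133.842).

Shape 3 is a line segment drawn with `<line>`. Its stroke #ff00ff means cut at S840, F659. After flipping Y the toolpath is (21.544,183.884) → (19.088,48.706).

Shape 4 is a line segment drawn with `<line>`. Its stroke #ff00ff means cut at S840, F659. After flipping Y the toolpath is (67.028,65.361) → (6.577,83.191).

Shape 5 is a cubic bezier drawn with `<path>`. Its stroke #ff00ff means cut at S840, F659. After flipping Y the toolpath is (59.429,150.466) → (53.115,148.113) → (50.963,139.825) → (50.674,129.551) → (49.952,121.241) → (46.500,118.844) → (38.020,126.311).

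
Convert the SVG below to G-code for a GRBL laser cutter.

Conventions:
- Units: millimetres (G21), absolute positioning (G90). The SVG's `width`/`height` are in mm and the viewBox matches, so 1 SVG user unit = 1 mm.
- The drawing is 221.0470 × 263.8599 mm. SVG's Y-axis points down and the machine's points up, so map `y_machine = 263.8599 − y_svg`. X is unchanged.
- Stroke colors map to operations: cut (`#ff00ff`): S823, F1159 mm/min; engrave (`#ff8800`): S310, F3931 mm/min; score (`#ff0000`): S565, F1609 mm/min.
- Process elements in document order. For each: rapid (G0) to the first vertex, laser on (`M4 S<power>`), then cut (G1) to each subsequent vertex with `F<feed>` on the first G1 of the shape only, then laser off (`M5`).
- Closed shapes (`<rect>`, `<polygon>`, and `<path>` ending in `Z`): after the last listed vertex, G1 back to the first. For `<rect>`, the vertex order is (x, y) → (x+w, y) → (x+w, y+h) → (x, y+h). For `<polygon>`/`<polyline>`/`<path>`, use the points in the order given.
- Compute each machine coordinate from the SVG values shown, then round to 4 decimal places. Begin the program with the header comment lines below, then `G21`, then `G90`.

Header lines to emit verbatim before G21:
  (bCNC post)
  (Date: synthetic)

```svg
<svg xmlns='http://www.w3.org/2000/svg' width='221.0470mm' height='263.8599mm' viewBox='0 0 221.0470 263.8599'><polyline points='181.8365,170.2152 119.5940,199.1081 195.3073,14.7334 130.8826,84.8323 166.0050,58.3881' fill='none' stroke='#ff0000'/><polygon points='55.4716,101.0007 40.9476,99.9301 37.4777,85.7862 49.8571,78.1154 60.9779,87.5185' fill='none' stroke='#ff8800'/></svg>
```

Since the viewBox matches the mm dimensions, user units are millimetres directly. The only transform is the Y-flip y_m = 263.8599 − y_svg.

Shape 1 is a open polyline drawn with `<polyline>`. Its stroke #ff0000 means score at S565, F1609. After flipping Y the toolpath is (181.8365,93.6447) → (119.5940,64.7518) → (195.3073,249.1265) → (130.8826,179.0276) → (166.0050,205.4718).

Shape 2 is a regular polygon drawn with `<polygon>`. Its stroke #ff8800 means engrave at S310, F3931. After flipping Y the toolpath is (55.4716,162.8592) → (40.9476,163.9298) → (37.4777,178.0737) → (49.8571,185.7445) → (60.9779,176.3414) → (55.4716,162.8592), returning to the start.

(bCNC post)
(Date: synthetic)
G21
G90
G0 X181.8365 Y93.6447
M4 S565
G1 X119.5940 Y64.7518 F1609
G1 X195.3073 Y249.1265
G1 X130.8826 Y179.0276
G1 X166.0050 Y205.4718
M5
G0 X55.4716 Y162.8592
M4 S310
G1 X40.9476 Y163.9298 F3931
G1 X37.4777 Y178.0737
G1 X49.8571 Y185.7445
G1 X60.9779 Y176.3414
G1 X55.4716 Y162.8592
M5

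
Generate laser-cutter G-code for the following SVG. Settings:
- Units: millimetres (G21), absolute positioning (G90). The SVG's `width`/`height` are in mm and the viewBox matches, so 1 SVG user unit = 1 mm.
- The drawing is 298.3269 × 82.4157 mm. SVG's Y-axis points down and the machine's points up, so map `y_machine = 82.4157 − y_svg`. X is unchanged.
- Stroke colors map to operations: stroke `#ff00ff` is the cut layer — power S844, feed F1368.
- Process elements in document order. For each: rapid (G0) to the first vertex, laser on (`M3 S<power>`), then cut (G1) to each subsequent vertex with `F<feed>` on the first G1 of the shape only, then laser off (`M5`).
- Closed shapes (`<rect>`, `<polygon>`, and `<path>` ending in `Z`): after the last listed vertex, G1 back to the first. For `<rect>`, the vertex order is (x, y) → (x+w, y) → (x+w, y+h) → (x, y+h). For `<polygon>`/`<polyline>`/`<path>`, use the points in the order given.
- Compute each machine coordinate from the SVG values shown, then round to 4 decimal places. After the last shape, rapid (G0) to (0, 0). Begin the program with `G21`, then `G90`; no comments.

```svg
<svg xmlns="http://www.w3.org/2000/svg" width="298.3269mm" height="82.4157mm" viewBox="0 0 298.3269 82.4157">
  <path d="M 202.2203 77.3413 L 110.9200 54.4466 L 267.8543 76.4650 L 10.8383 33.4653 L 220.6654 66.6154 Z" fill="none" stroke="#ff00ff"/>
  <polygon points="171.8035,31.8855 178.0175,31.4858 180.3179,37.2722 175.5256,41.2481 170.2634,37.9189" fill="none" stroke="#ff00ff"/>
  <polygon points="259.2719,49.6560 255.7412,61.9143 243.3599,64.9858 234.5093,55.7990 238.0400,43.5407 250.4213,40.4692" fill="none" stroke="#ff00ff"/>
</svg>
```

G21
G90
G0 X202.2203 Y5.0744
M3 S844
G1 X110.9200 Y27.9691 F1368
G1 X267.8543 Y5.9507
G1 X10.8383 Y48.9504
G1 X220.6654 Y15.8003
G1 X202.2203 Y5.0744
M5
G0 X171.8035 Y50.5302
M3 S844
G1 X178.0175 Y50.9299 F1368
G1 X180.3179 Y45.1435
G1 X175.5256 Y41.1676
G1 X170.2634 Y44.4968
G1 X171.8035 Y50.5302
M5
G0 X259.2719 Y32.7597
M3 S844
G1 X255.7412 Y20.5014 F1368
G1 X243.3599 Y17.4299
G1 X234.5093 Y26.6167
G1 X238.0400 Y38.8750
G1 X250.4213 Y41.9465
G1 X259.2719 Y32.7597
M5
G0 X0.0000 Y0.0000

Since the viewBox matches the mm dimensions, user units are millimetres directly. The only transform is the Y-flip y_m = 82.4157 − y_svg.

Shape 1 is a closed polygon drawn with `<path>`. Its stroke #ff00ff means cut at S844, F1368. After flipping Y the toolpath is (202.2203,5.0744) → (110.9200,27.9691) → (267.8543,5.9507) → (10.8383,48.9504) → (220.6654,15.8003) → (202.2203,5.0744), returning to the start.

Shape 2 is a regular polygon drawn with `<polygon>`. Its stroke #ff00ff means cut at S844, F1368. After flipping Y the toolpath is (171.8035,50.5302) → (178.0175,50.9299) → (180.3179,45.1435) → (175.5256,41.1676) → (170.2634,44.4968) → (171.8035,50.5302), returning to the start.

Shape 3 is a regular polygon drawn with `<polygon>`. Its stroke #ff00ff means cut at S844, F1368. After flipping Y the toolpath is (259.2719,32.7597) → (255.7412,20.5014) → (243.3599,17.4299) → (234.5093,26.6167) → (238.0400,38.8750) → (250.4213,41.9465) → (259.2719,32.7597), returning to the start.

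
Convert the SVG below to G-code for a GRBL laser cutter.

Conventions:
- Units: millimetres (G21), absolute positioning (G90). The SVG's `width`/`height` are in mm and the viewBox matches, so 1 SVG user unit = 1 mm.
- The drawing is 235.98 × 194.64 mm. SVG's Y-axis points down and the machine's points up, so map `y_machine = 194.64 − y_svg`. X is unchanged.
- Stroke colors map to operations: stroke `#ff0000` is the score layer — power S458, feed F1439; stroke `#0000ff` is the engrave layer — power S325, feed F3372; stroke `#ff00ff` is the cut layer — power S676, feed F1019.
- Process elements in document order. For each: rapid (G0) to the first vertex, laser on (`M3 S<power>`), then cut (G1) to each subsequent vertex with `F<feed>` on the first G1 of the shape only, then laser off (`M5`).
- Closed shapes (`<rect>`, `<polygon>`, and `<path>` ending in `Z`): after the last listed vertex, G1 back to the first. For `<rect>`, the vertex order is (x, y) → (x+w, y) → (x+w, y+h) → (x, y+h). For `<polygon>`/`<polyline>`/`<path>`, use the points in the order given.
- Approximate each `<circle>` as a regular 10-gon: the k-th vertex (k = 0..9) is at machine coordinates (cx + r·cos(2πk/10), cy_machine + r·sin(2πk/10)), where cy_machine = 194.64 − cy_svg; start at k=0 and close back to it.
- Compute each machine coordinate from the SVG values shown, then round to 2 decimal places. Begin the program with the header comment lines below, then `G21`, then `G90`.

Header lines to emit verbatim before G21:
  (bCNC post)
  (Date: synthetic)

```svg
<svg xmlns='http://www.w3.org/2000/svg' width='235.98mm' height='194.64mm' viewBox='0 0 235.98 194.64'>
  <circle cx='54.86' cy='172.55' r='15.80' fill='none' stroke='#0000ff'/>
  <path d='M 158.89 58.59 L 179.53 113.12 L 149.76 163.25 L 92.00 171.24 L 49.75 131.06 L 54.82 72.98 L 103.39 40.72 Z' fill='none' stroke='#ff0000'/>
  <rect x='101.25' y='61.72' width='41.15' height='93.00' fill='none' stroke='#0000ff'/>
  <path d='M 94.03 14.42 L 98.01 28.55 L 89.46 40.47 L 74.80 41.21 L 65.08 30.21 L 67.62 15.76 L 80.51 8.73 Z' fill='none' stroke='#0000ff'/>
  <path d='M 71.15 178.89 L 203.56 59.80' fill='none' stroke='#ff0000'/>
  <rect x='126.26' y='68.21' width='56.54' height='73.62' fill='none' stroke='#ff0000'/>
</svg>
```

(bCNC post)
(Date: synthetic)
G21
G90
G0 X70.66 Y22.09
M3 S325
G1 X67.64 Y31.38 F3372
G1 X59.74 Y37.12
G1 X49.98 Y37.12
G1 X42.08 Y31.38
G1 X39.06 Y22.09
G1 X42.08 Y12.80
G1 X49.98 Y7.06
G1 X59.74 Y7.06
G1 X67.64 Y12.80
G1 X70.66 Y22.09
M5
G0 X158.89 Y136.05
M3 S458
G1 X179.53 Y81.52 F1439
G1 X149.76 Y31.39
G1 X92.00 Y23.40
G1 X49.75 Y63.58
G1 X54.82 Y121.66
G1 X103.39 Y153.92
G1 X158.89 Y136.05
M5
G0 X101.25 Y132.92
M3 S325
G1 X142.40 Y132.92 F3372
G1 X142.40 Y39.92
G1 X101.25 Y39.92
G1 X101.25 Y132.92
M5
G0 X94.03 Y180.22
M3 S325
G1 X98.01 Y166.09 F3372
G1 X89.46 Y154.17
G1 X74.80 Y153.43
G1 X65.08 Y164.43
G1 X67.62 Y178.88
G1 X80.51 Y185.91
G1 X94.03 Y180.22
M5
G0 X71.15 Y15.75
M3 S458
G1 X203.56 Y134.84 F1439
M5
G0 X126.26 Y126.43
M3 S458
G1 X182.80 Y126.43 F1439
G1 X182.80 Y52.81
G1 X126.26 Y52.81
G1 X126.26 Y126.43
M5

1 u = 1 mm; y_m = 194.64 − y.

[1] `<circle>` circle, #0000ff→engrave S325 F3372: (70.66,22.09) → (67.64,31.38) → (59.74,37.12) → (49.98,37.12) → (42.08,31.38) → (39.06,22.09) → (42.08,12.80) → (49.98,7.06) → (59.74,7.06) → (67.64,12.80) → (70.66,22.09) (closed)

[2] `<path>` regular polygon, #ff0000→score S458 F1439: (158.89,136.05) → (179.53,81.52) → (149.76,31.39) → (92.00,23.40) → (49.75,63.58) → (54.82,121.66) → (103.39,153.92) → (158.89,136.05) (closed)

[3] `<rect>` rectangle, #0000ff→engrave S325 F3372: (101.25,132.92) → (142.40,132.92) → (142.40,39.92) → (101.25,39.92) → (101.25,132.92) (closed)

[4] `<path>` regular polygon, #0000ff→engrave S325 F3372: (94.03,180.22) → (98.01,166.09) → (89.46,154.17) → (74.80,153.43) → (65.08,164.43) → (67.62,178.88) → (80.51,185.91) → (94.03,180.22) (closed)

[5] `<path>` line segment, #ff0000→score S458 F1439: (71.15,15.75) → (203.56,134.84)

[6] `<rect>` rectangle, #ff0000→score S458 F1439: (126.26,126.43) → (182.80,126.43) → (182.80,52.81) → (126.26,52.81) → (126.26,126.43) (closed)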